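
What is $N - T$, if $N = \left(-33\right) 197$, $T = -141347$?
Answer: $134846$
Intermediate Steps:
$N = -6501$
$N - T = -6501 - -141347 = -6501 + 141347 = 134846$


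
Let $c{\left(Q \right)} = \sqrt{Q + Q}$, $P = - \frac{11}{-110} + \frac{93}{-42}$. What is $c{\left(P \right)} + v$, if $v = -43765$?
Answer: $-43765 + \frac{2 i \sqrt{1295}}{35} \approx -43765.0 + 2.0564 i$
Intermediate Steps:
$P = - \frac{74}{35}$ ($P = \left(-11\right) \left(- \frac{1}{110}\right) + 93 \left(- \frac{1}{42}\right) = \frac{1}{10} - \frac{31}{14} = - \frac{74}{35} \approx -2.1143$)
$c{\left(Q \right)} = \sqrt{2} \sqrt{Q}$ ($c{\left(Q \right)} = \sqrt{2 Q} = \sqrt{2} \sqrt{Q}$)
$c{\left(P \right)} + v = \sqrt{2} \sqrt{- \frac{74}{35}} - 43765 = \sqrt{2} \frac{i \sqrt{2590}}{35} - 43765 = \frac{2 i \sqrt{1295}}{35} - 43765 = -43765 + \frac{2 i \sqrt{1295}}{35}$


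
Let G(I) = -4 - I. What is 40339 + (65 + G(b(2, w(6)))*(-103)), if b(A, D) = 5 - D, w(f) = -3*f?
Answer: 43185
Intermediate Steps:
40339 + (65 + G(b(2, w(6)))*(-103)) = 40339 + (65 + (-4 - (5 - (-3)*6))*(-103)) = 40339 + (65 + (-4 - (5 - 1*(-18)))*(-103)) = 40339 + (65 + (-4 - (5 + 18))*(-103)) = 40339 + (65 + (-4 - 1*23)*(-103)) = 40339 + (65 + (-4 - 23)*(-103)) = 40339 + (65 - 27*(-103)) = 40339 + (65 + 2781) = 40339 + 2846 = 43185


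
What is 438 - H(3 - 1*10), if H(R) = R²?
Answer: 389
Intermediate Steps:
438 - H(3 - 1*10) = 438 - (3 - 1*10)² = 438 - (3 - 10)² = 438 - 1*(-7)² = 438 - 1*49 = 438 - 49 = 389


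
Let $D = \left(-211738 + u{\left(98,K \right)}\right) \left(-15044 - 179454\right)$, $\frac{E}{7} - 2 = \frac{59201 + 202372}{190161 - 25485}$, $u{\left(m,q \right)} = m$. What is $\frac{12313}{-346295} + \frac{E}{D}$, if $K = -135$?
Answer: $- \frac{5564367624854822749}{156494170366190388160} \approx -0.035556$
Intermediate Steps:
$E = \frac{1378825}{54892}$ ($E = 14 + 7 \frac{59201 + 202372}{190161 - 25485} = 14 + 7 \cdot \frac{261573}{164676} = 14 + 7 \cdot 261573 \cdot \frac{1}{164676} = 14 + 7 \cdot \frac{87191}{54892} = 14 + \frac{610337}{54892} = \frac{1378825}{54892} \approx 25.119$)
$D = 41163556720$ ($D = \left(-211738 + 98\right) \left(-15044 - 179454\right) = \left(-211640\right) \left(-194498\right) = 41163556720$)
$\frac{12313}{-346295} + \frac{E}{D} = \frac{12313}{-346295} + \frac{1378825}{54892 \cdot 41163556720} = 12313 \left(- \frac{1}{346295}\right) + \frac{1378825}{54892} \cdot \frac{1}{41163556720} = - \frac{12313}{346295} + \frac{275765}{451909991094848} = - \frac{5564367624854822749}{156494170366190388160}$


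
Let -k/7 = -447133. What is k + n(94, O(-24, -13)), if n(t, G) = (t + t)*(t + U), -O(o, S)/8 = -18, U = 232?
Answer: 3191219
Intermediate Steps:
O(o, S) = 144 (O(o, S) = -8*(-18) = 144)
k = 3129931 (k = -7*(-447133) = 3129931)
n(t, G) = 2*t*(232 + t) (n(t, G) = (t + t)*(t + 232) = (2*t)*(232 + t) = 2*t*(232 + t))
k + n(94, O(-24, -13)) = 3129931 + 2*94*(232 + 94) = 3129931 + 2*94*326 = 3129931 + 61288 = 3191219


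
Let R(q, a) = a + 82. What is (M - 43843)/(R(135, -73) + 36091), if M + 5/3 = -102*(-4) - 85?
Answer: -26113/21660 ≈ -1.2056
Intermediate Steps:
R(q, a) = 82 + a
M = 964/3 (M = -5/3 + (-102*(-4) - 85) = -5/3 + (408 - 85) = -5/3 + 323 = 964/3 ≈ 321.33)
(M - 43843)/(R(135, -73) + 36091) = (964/3 - 43843)/((82 - 73) + 36091) = -130565/(3*(9 + 36091)) = -130565/3/36100 = -130565/3*1/36100 = -26113/21660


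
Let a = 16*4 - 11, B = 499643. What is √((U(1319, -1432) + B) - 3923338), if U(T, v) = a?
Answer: I*√3423642 ≈ 1850.3*I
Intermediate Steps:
a = 53 (a = 64 - 11 = 53)
U(T, v) = 53
√((U(1319, -1432) + B) - 3923338) = √((53 + 499643) - 3923338) = √(499696 - 3923338) = √(-3423642) = I*√3423642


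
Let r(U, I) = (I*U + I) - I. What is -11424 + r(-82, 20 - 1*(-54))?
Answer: -17492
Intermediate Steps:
r(U, I) = I*U (r(U, I) = (I + I*U) - I = I*U)
-11424 + r(-82, 20 - 1*(-54)) = -11424 + (20 - 1*(-54))*(-82) = -11424 + (20 + 54)*(-82) = -11424 + 74*(-82) = -11424 - 6068 = -17492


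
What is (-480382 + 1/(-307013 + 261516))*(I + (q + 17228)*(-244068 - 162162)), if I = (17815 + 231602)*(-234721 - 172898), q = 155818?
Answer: 3758425764518966038065/45497 ≈ 8.2608e+16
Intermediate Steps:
I = -101667108123 (I = 249417*(-407619) = -101667108123)
(-480382 + 1/(-307013 + 261516))*(I + (q + 17228)*(-244068 - 162162)) = (-480382 + 1/(-307013 + 261516))*(-101667108123 + (155818 + 17228)*(-244068 - 162162)) = (-480382 + 1/(-45497))*(-101667108123 + 173046*(-406230)) = (-480382 - 1/45497)*(-101667108123 - 70296476580) = -21855939855/45497*(-171963584703) = 3758425764518966038065/45497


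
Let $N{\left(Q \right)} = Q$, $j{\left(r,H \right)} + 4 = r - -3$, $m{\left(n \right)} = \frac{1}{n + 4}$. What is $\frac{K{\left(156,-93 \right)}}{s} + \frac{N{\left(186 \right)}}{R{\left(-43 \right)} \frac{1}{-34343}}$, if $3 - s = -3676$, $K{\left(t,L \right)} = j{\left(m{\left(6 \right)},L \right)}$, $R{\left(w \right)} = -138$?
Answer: $\frac{39167847863}{846170} \approx 46288.0$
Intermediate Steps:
$m{\left(n \right)} = \frac{1}{4 + n}$
$j{\left(r,H \right)} = -1 + r$ ($j{\left(r,H \right)} = -4 + \left(r - -3\right) = -4 + \left(r + 3\right) = -4 + \left(3 + r\right) = -1 + r$)
$K{\left(t,L \right)} = - \frac{9}{10}$ ($K{\left(t,L \right)} = -1 + \frac{1}{4 + 6} = -1 + \frac{1}{10} = - \frac{9}{10}$)
$s = 3679$ ($s = 3 - -3676 = 3 + 3676 = 3679$)
$\frac{K{\left(156,-93 \right)}}{s} + \frac{N{\left(186 \right)}}{R{\left(-43 \right)} \frac{1}{-34343}} = - \frac{9}{10 \cdot 3679} + \frac{186}{\left(-138\right) \frac{1}{-34343}} = \left(- \frac{9}{10}\right) \frac{1}{3679} + \frac{186}{\left(-138\right) \left(- \frac{1}{34343}\right)} = - \frac{9}{36790} + \frac{186}{\frac{138}{34343}} = - \frac{9}{36790} + 186 \cdot \frac{34343}{138} = - \frac{9}{36790} + \frac{1064633}{23} = \frac{39167847863}{846170}$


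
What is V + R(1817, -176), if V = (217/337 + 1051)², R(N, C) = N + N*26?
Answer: 131173776787/113569 ≈ 1.1550e+6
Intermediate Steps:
R(N, C) = 27*N (R(N, C) = N + 26*N = 27*N)
V = 125602195216/113569 (V = (217*(1/337) + 1051)² = (217/337 + 1051)² = (354404/337)² = 125602195216/113569 ≈ 1.1060e+6)
V + R(1817, -176) = 125602195216/113569 + 27*1817 = 125602195216/113569 + 49059 = 131173776787/113569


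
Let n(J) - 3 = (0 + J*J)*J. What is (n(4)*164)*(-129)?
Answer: -1417452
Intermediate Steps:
n(J) = 3 + J³ (n(J) = 3 + (0 + J*J)*J = 3 + (0 + J²)*J = 3 + J²*J = 3 + J³)
(n(4)*164)*(-129) = ((3 + 4³)*164)*(-129) = ((3 + 64)*164)*(-129) = (67*164)*(-129) = 10988*(-129) = -1417452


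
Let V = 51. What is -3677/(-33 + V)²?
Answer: -3677/324 ≈ -11.349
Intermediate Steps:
-3677/(-33 + V)² = -3677/(-33 + 51)² = -3677/(18²) = -3677/324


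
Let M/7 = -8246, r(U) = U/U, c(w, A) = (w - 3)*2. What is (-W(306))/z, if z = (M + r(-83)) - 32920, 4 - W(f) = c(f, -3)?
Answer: -602/90641 ≈ -0.0066416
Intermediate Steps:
c(w, A) = -6 + 2*w (c(w, A) = (-3 + w)*2 = -6 + 2*w)
r(U) = 1
W(f) = 10 - 2*f (W(f) = 4 - (-6 + 2*f) = 4 + (6 - 2*f) = 10 - 2*f)
M = -57722 (M = 7*(-8246) = -57722)
z = -90641 (z = (-57722 + 1) - 32920 = -57721 - 32920 = -90641)
(-W(306))/z = -(10 - 2*306)/(-90641) = -(10 - 612)*(-1/90641) = -1*(-602)*(-1/90641) = 602*(-1/90641) = -602/90641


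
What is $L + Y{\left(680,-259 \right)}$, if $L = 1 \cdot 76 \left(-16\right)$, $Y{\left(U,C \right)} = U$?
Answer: $-536$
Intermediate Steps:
$L = -1216$ ($L = 76 \left(-16\right) = -1216$)
$L + Y{\left(680,-259 \right)} = -1216 + 680 = -536$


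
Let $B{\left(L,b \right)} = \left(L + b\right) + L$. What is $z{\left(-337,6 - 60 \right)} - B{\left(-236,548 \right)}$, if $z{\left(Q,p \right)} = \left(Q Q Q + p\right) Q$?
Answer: $12897935883$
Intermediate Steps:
$B{\left(L,b \right)} = b + 2 L$
$z{\left(Q,p \right)} = Q \left(p + Q^{3}\right)$ ($z{\left(Q,p \right)} = \left(Q^{2} Q + p\right) Q = \left(Q^{3} + p\right) Q = \left(p + Q^{3}\right) Q = Q \left(p + Q^{3}\right)$)
$z{\left(-337,6 - 60 \right)} - B{\left(-236,548 \right)} = - 337 \left(\left(6 - 60\right) + \left(-337\right)^{3}\right) - \left(548 + 2 \left(-236\right)\right) = - 337 \left(\left(6 - 60\right) - 38272753\right) - \left(548 - 472\right) = - 337 \left(-54 - 38272753\right) - 76 = \left(-337\right) \left(-38272807\right) - 76 = 12897935959 - 76 = 12897935883$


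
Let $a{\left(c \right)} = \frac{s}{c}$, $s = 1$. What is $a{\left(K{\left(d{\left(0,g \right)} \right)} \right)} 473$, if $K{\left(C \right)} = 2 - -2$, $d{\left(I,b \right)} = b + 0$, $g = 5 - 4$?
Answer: $\frac{473}{4} \approx 118.25$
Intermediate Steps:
$g = 1$
$d{\left(I,b \right)} = b$
$K{\left(C \right)} = 4$ ($K{\left(C \right)} = 2 + 2 = 4$)
$a{\left(c \right)} = \frac{1}{c}$ ($a{\left(c \right)} = 1 \frac{1}{c} = \frac{1}{c}$)
$a{\left(K{\left(d{\left(0,g \right)} \right)} \right)} 473 = \frac{1}{4} \cdot 473 = \frac{473}{4}$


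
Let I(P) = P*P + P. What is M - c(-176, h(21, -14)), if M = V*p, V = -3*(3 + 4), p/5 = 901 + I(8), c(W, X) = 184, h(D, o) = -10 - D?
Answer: -102349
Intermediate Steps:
I(P) = P + P**2 (I(P) = P**2 + P = P + P**2)
p = 4865 (p = 5*(901 + 8*(1 + 8)) = 5*(901 + 8*9) = 5*(901 + 72) = 5*973 = 4865)
V = -21 (V = -3*7 = -21)
M = -102165 (M = -21*4865 = -102165)
M - c(-176, h(21, -14)) = -102165 - 1*184 = -102165 - 184 = -102349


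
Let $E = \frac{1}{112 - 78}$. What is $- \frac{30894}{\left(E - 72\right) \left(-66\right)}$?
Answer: $- \frac{175066}{26917} \approx -6.5039$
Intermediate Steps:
$E = \frac{1}{34} \approx 0.029412$
$- \frac{30894}{\left(E - 72\right) \left(-66\right)} = - \frac{30894}{\left(\frac{1}{34} - 72\right) \left(-66\right)} = - \frac{30894}{\left(- \frac{2447}{34}\right) \left(-66\right)} = - \frac{30894}{\frac{80751}{17}} = \left(-30894\right) \frac{17}{80751} = - \frac{175066}{26917}$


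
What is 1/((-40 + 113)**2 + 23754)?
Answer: 1/29083 ≈ 3.4384e-5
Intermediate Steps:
1/((-40 + 113)**2 + 23754) = 1/(73**2 + 23754) = 1/(5329 + 23754) = 1/29083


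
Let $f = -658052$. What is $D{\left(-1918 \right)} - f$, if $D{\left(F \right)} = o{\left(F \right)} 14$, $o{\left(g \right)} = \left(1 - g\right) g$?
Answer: $-50870936$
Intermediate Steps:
$o{\left(g \right)} = g \left(1 - g\right)$
$D{\left(F \right)} = 14 F \left(1 - F\right)$ ($D{\left(F \right)} = F \left(1 - F\right) 14 = 14 F \left(1 - F\right)$)
$D{\left(-1918 \right)} - f = 14 \left(-1918\right) \left(1 - -1918\right) - -658052 = 14 \left(-1918\right) \left(1 + 1918\right) + 658052 = 14 \left(-1918\right) 1919 + 658052 = -51528988 + 658052 = -50870936$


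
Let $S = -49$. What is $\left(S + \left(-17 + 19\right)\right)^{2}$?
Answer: $2209$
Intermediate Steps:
$\left(S + \left(-17 + 19\right)\right)^{2} = \left(-49 + \left(-17 + 19\right)\right)^{2} = \left(-49 + 2\right)^{2} = \left(-47\right)^{2} = 2209$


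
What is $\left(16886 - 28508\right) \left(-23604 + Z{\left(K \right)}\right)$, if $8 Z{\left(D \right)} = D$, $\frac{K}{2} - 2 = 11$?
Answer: $\frac{548575833}{2} \approx 2.7429 \cdot 10^{8}$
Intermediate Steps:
$K = 26$ ($K = 4 + 2 \cdot 11 = 4 + 22 = 26$)
$Z{\left(D \right)} = \frac{D}{8}$
$\left(16886 - 28508\right) \left(-23604 + Z{\left(K \right)}\right) = \left(16886 - 28508\right) \left(-23604 + \frac{1}{8} \cdot 26\right) = - 11622 \left(-23604 + \frac{13}{4}\right) = \left(-11622\right) \left(- \frac{94403}{4}\right) = \frac{548575833}{2}$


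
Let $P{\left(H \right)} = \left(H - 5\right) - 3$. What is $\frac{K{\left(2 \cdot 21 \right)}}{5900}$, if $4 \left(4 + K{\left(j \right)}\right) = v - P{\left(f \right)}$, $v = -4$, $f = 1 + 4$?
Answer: $- \frac{17}{23600} \approx -0.00072034$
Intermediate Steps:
$f = 5$
$P{\left(H \right)} = -8 + H$ ($P{\left(H \right)} = \left(-5 + H\right) - 3 = -8 + H$)
$K{\left(j \right)} = - \frac{17}{4}$ ($K{\left(j \right)} = -4 + \frac{-4 - \left(-8 + 5\right)}{4} = -4 + \frac{-4 - -3}{4} = -4 + \frac{-4 + 3}{4} = -4 + \frac{1}{4} \left(-1\right) = -4 - \frac{1}{4} = - \frac{17}{4}$)
$\frac{K{\left(2 \cdot 21 \right)}}{5900} = - \frac{17}{4 \cdot 5900} = \left(- \frac{17}{4}\right) \frac{1}{5900} = - \frac{17}{23600}$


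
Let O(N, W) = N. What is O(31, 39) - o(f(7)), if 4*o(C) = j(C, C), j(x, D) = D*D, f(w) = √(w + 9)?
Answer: 27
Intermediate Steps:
f(w) = √(9 + w)
j(x, D) = D²
o(C) = C²/4
O(31, 39) - o(f(7)) = 31 - (√(9 + 7))²/4 = 31 - (√16)²/4 = 31 - 4²/4 = 31 - 16/4 = 31 - 1*4 = 31 - 4 = 27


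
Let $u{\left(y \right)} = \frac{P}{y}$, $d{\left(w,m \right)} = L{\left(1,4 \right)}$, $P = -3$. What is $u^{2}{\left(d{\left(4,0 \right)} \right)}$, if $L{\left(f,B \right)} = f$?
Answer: $9$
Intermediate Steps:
$d{\left(w,m \right)} = 1$
$u{\left(y \right)} = - \frac{3}{y}$
$u^{2}{\left(d{\left(4,0 \right)} \right)} = \left(- \frac{3}{1}\right)^{2} = \left(\left(-3\right) 1\right)^{2} = \left(-3\right)^{2} = 9$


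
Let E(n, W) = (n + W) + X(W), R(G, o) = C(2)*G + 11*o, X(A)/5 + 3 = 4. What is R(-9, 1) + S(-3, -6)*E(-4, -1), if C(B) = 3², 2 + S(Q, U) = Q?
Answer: -70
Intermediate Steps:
S(Q, U) = -2 + Q
X(A) = 5 (X(A) = -15 + 5*4 = -15 + 20 = 5)
C(B) = 9
R(G, o) = 9*G + 11*o
E(n, W) = 5 + W + n (E(n, W) = (n + W) + 5 = (W + n) + 5 = 5 + W + n)
R(-9, 1) + S(-3, -6)*E(-4, -1) = (9*(-9) + 11*1) + (-2 - 3)*(5 - 1 - 4) = (-81 + 11) - 5*0 = -70 + 0 = -70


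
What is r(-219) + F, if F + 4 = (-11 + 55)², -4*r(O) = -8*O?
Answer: 1494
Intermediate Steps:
r(O) = 2*O (r(O) = -(-2)*O = 2*O)
F = 1932 (F = -4 + (-11 + 55)² = -4 + 44² = -4 + 1936 = 1932)
r(-219) + F = 2*(-219) + 1932 = -438 + 1932 = 1494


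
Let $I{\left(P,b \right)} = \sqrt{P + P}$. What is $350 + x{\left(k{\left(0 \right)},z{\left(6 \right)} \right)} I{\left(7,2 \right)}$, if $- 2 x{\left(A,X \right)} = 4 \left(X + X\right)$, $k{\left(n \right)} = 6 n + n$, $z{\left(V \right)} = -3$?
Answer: $350 + 12 \sqrt{14} \approx 394.9$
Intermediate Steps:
$k{\left(n \right)} = 7 n$
$x{\left(A,X \right)} = - 4 X$ ($x{\left(A,X \right)} = - \frac{4 \left(X + X\right)}{2} = - \frac{4 \cdot 2 X}{2} = - \frac{8 X}{2} = - 4 X$)
$I{\left(P,b \right)} = \sqrt{2} \sqrt{P}$ ($I{\left(P,b \right)} = \sqrt{2 P} = \sqrt{2} \sqrt{P}$)
$350 + x{\left(k{\left(0 \right)},z{\left(6 \right)} \right)} I{\left(7,2 \right)} = 350 + \left(-4\right) \left(-3\right) \sqrt{2} \sqrt{7} = 350 + 12 \sqrt{14}$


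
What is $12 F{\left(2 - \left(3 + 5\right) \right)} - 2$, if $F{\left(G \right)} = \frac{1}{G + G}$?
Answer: $-3$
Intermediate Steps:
$F{\left(G \right)} = \frac{1}{2 G}$
$12 F{\left(2 - \left(3 + 5\right) \right)} - 2 = 12 \frac{1}{2 \left(2 - \left(3 + 5\right)\right)} - 2 = 12 \frac{1}{2 \left(2 - 8\right)} - 2 = 12 \frac{1}{2 \left(-6\right)} - 2 = 12 \cdot \frac{1}{2} \left(- \frac{1}{6}\right) - 2 = 12 \left(- \frac{1}{12}\right) - 2 = -1 - 2 = -3$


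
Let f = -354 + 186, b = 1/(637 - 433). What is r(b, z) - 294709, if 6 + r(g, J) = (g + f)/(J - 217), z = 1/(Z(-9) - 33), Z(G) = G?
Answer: -91334885753/309910 ≈ -2.9471e+5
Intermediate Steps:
z = -1/42 (z = 1/(-9 - 33) = 1/(-42) = -1/42 ≈ -0.023810)
b = 1/204 ≈ 0.0049020
f = -168
r(g, J) = -6 + (-168 + g)/(-217 + J) (r(g, J) = -6 + (g - 168)/(J - 217) = -6 + (-168 + g)/(-217 + J))
r(b, z) - 294709 = (1134 + 1/204 - 6*(-1/42))/(-217 - 1/42) - 294709 = (1134 + 1/204 + 1/7)/(-9115/42) - 294709 = -42/9115*1619563/1428 - 294709 = -1619563/309910 - 294709 = -91334885753/309910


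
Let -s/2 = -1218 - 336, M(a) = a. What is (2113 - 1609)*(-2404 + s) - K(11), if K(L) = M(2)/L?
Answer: 3902974/11 ≈ 3.5482e+5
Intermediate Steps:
s = 3108 (s = -2*(-1218 - 336) = -2*(-1554) = 3108)
K(L) = 2/L
(2113 - 1609)*(-2404 + s) - K(11) = (2113 - 1609)*(-2404 + 3108) - 2/11 = 504*704 - 2/11 = 354816 - 1*2/11 = 354816 - 2/11 = 3902974/11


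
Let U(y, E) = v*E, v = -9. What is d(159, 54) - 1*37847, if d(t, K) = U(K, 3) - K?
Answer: -37928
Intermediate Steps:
U(y, E) = -9*E
d(t, K) = -27 - K (d(t, K) = -9*3 - K = -27 - K)
d(159, 54) - 1*37847 = (-27 - 1*54) - 1*37847 = (-27 - 54) - 37847 = -81 - 37847 = -37928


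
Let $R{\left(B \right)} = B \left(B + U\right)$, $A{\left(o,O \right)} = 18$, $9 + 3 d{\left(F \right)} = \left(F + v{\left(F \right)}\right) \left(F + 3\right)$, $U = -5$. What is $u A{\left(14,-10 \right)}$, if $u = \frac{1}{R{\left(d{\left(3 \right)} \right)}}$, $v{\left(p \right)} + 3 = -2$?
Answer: $\frac{3}{14} \approx 0.21429$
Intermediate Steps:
$v{\left(p \right)} = -5$ ($v{\left(p \right)} = -3 - 2 = -5$)
$d{\left(F \right)} = -3 + \frac{\left(-5 + F\right) \left(3 + F\right)}{3}$ ($d{\left(F \right)} = -3 + \frac{\left(F - 5\right) \left(F + 3\right)}{3} = -3 + \frac{\left(-5 + F\right) \left(3 + F\right)}{3}$)
$R{\left(B \right)} = B \left(-5 + B\right)$ ($R{\left(B \right)} = B \left(B - 5\right) = B \left(-5 + B\right)$)
$u = \frac{1}{84}$ ($u = \frac{1}{\left(-8 - 2 + \frac{3^{2}}{3}\right) \left(-5 - \left(10 - 3\right)\right)} = \frac{1}{\left(-8 - 2 + \frac{1}{3} \cdot 9\right) \left(-5 - 7\right)} = \frac{1}{\left(-8 - 2 + 3\right) \left(-5 - 7\right)} = \frac{1}{\left(-7\right) \left(-5 - 7\right)} = \frac{1}{\left(-7\right) \left(-12\right)} = \frac{1}{84} \approx 0.011905$)
$u A{\left(14,-10 \right)} = \frac{1}{84} \cdot 18 = \frac{3}{14}$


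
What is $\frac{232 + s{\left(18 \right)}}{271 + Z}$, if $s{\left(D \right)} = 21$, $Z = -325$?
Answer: $- \frac{253}{54} \approx -4.6852$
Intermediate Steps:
$\frac{232 + s{\left(18 \right)}}{271 + Z} = \frac{232 + 21}{271 - 325} = \frac{253}{-54} = 253 \left(- \frac{1}{54}\right) = - \frac{253}{54}$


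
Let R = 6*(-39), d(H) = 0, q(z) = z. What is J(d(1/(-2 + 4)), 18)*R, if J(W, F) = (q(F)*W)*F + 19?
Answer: -4446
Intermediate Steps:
J(W, F) = 19 + W*F² (J(W, F) = (F*W)*F + 19 = W*F² + 19 = 19 + W*F²)
R = -234
J(d(1/(-2 + 4)), 18)*R = (19 + 0*18²)*(-234) = (19 + 0*324)*(-234) = (19 + 0)*(-234) = 19*(-234) = -4446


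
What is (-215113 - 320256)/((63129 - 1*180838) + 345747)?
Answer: -535369/228038 ≈ -2.3477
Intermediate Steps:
(-215113 - 320256)/((63129 - 1*180838) + 345747) = -535369/((63129 - 180838) + 345747) = -535369/(-117709 + 345747) = -535369/228038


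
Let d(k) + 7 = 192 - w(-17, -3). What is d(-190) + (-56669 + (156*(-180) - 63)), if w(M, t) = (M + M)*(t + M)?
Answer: -85307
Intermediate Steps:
w(M, t) = 2*M*(M + t) (w(M, t) = (2*M)*(M + t) = 2*M*(M + t))
d(k) = -495 (d(k) = -7 + (192 - 2*(-17)*(-17 - 3)) = -7 + (192 - 2*(-17)*(-20)) = -7 + (192 - 1*680) = -7 + (192 - 680) = -7 - 488 = -495)
d(-190) + (-56669 + (156*(-180) - 63)) = -495 + (-56669 + (156*(-180) - 63)) = -495 + (-56669 + (-28080 - 63)) = -495 + (-56669 - 28143) = -495 - 84812 = -85307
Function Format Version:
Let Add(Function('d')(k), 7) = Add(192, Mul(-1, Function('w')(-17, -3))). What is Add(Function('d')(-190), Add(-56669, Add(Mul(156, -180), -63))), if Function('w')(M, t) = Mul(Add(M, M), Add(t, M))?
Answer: -85307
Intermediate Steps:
Function('w')(M, t) = Mul(2, M, Add(M, t)) (Function('w')(M, t) = Mul(Mul(2, M), Add(M, t)) = Mul(2, M, Add(M, t)))
Function('d')(k) = -495 (Function('d')(k) = Add(-7, Add(192, Mul(-1, Mul(2, -17, Add(-17, -3))))) = Add(-7, Add(192, Mul(-1, Mul(2, -17, -20)))) = Add(-7, Add(192, Mul(-1, 680))) = Add(-7, Add(192, -680)) = Add(-7, -488) = -495)
Add(Function('d')(-190), Add(-56669, Add(Mul(156, -180), -63))) = Add(-495, Add(-56669, Add(Mul(156, -180), -63))) = Add(-495, Add(-56669, Add(-28080, -63))) = Add(-495, Add(-56669, -28143)) = Add(-495, -84812) = -85307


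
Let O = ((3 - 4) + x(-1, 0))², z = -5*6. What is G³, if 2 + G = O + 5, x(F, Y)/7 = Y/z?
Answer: 64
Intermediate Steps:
z = -30
x(F, Y) = -7*Y/30 (x(F, Y) = 7*(Y/(-30)) = 7*(Y*(-1/30)) = 7*(-Y/30) = -7*Y/30)
O = 1 (O = ((3 - 4) - 7/30*0)² = (-1 + 0)² = (-1)² = 1)
G = 4 (G = -2 + (1 + 5) = -2 + 6 = 4)
G³ = 4³ = 64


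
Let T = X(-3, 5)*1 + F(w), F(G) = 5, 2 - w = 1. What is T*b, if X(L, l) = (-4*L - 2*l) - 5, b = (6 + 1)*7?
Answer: 98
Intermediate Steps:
w = 1 (w = 2 - 1*1 = 2 - 1 = 1)
b = 49 (b = 7*7 = 49)
X(L, l) = -5 - 4*L - 2*l
T = 2 (T = (-5 - 4*(-3) - 2*5)*1 + 5 = (-5 + 12 - 10)*1 + 5 = -3*1 + 5 = -3 + 5 = 2)
T*b = 2*49 = 98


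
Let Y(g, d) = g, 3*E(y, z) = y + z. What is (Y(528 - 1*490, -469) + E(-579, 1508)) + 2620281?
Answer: 7861886/3 ≈ 2.6206e+6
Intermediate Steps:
E(y, z) = y/3 + z/3 (E(y, z) = (y + z)/3 = y/3 + z/3)
(Y(528 - 1*490, -469) + E(-579, 1508)) + 2620281 = ((528 - 1*490) + ((1/3)*(-579) + (1/3)*1508)) + 2620281 = ((528 - 490) + (-193 + 1508/3)) + 2620281 = (38 + 929/3) + 2620281 = 1043/3 + 2620281 = 7861886/3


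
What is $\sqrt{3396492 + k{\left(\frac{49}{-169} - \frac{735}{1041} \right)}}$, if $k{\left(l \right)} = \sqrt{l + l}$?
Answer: $\frac{2 \sqrt{17278906670883 + 31577 i \sqrt{51703}}}{4511} \approx 1843.0 + 0.00038291 i$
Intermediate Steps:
$k{\left(l \right)} = \sqrt{2} \sqrt{l}$ ($k{\left(l \right)} = \sqrt{2 l} = \sqrt{2} \sqrt{l}$)
$\sqrt{3396492 + k{\left(\frac{49}{-169} - \frac{735}{1041} \right)}} = \sqrt{3396492 + \sqrt{2} \sqrt{\frac{49}{-169} - \frac{735}{1041}}} = \sqrt{3396492 + \sqrt{2} \sqrt{49 \left(- \frac{1}{169}\right) - \frac{245}{347}}} = \sqrt{3396492 + \sqrt{2} \sqrt{- \frac{49}{169} - \frac{245}{347}}} = \sqrt{3396492 + \sqrt{2} \sqrt{- \frac{58408}{58643}}} = \sqrt{3396492 + \sqrt{2} \frac{14 i \sqrt{103406}}{4511}} = \sqrt{3396492 + \frac{28 i \sqrt{51703}}{4511}}$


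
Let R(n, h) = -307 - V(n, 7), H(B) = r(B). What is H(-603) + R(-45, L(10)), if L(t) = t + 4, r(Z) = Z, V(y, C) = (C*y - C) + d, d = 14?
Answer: -602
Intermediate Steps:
V(y, C) = 14 - C + C*y (V(y, C) = (C*y - C) + 14 = (-C + C*y) + 14 = 14 - C + C*y)
H(B) = B
L(t) = 4 + t
R(n, h) = -314 - 7*n (R(n, h) = -307 - (14 - 1*7 + 7*n) = -307 - (14 - 7 + 7*n) = -307 - (7 + 7*n) = -307 + (-7 - 7*n) = -314 - 7*n)
H(-603) + R(-45, L(10)) = -603 + (-314 - 7*(-45)) = -603 + (-314 + 315) = -603 + 1 = -602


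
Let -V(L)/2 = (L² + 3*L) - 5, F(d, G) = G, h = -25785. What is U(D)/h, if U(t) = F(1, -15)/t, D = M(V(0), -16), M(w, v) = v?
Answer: -1/27504 ≈ -3.6358e-5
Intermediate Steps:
V(L) = 10 - 6*L - 2*L² (V(L) = -2*((L² + 3*L) - 5) = -2*(-5 + L² + 3*L) = 10 - 6*L - 2*L²)
D = -16
U(t) = -15/t
U(D)/h = -15/(-16)/(-25785) = -15*(-1/16)*(-1/25785) = (15/16)*(-1/25785) = -1/27504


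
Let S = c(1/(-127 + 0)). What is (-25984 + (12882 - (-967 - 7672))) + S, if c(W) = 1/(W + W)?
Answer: -9053/2 ≈ -4526.5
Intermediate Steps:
c(W) = 1/(2*W)
S = -127/2 (S = 1/(2*(1/(-127 + 0))) = 1/(2*(1/(-127))) = 1/(2*(-1/127)) = (½)*(-127) = -127/2 ≈ -63.500)
(-25984 + (12882 - (-967 - 7672))) + S = (-25984 + (12882 - (-967 - 7672))) - 127/2 = (-25984 + (12882 - 1*(-8639))) - 127/2 = (-25984 + (12882 + 8639)) - 127/2 = (-25984 + 21521) - 127/2 = -4463 - 127/2 = -9053/2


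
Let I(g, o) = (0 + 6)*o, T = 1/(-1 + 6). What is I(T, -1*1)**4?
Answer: 1296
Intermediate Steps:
T = 1/5 ≈ 0.20000
I(g, o) = 6*o
I(T, -1*1)**4 = (6*(-1*1))**4 = (6*(-1))**4 = (-6)**4 = 1296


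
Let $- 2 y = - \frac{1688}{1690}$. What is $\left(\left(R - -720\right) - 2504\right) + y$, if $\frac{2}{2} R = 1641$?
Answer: $- \frac{120413}{845} \approx -142.5$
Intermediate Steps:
$R = 1641$
$y = \frac{422}{845}$ ($y = - \frac{\left(-1688\right) \frac{1}{1690}}{2} = \left(- \frac{1}{2}\right) \left(- \frac{844}{845}\right) = \frac{422}{845} \approx 0.49941$)
$\left(\left(R - -720\right) - 2504\right) + y = \left(\left(1641 - -720\right) - 2504\right) + \frac{422}{845} = \left(\left(1641 + 720\right) - 2504\right) + \frac{422}{845} = \left(2361 - 2504\right) + \frac{422}{845} = -143 + \frac{422}{845} = - \frac{120413}{845}$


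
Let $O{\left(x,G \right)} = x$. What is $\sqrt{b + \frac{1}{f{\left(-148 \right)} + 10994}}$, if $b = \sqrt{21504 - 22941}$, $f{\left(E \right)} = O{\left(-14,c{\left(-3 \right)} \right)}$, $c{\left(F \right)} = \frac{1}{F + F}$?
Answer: $\frac{\sqrt{305 + 3348900 i \sqrt{1437}}}{1830} \approx 4.3536 + 4.3536 i$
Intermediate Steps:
$c{\left(F \right)} = \frac{1}{2 F}$
$f{\left(E \right)} = -14$
$b = i \sqrt{1437}$ ($b = \sqrt{-1437} = i \sqrt{1437} \approx 37.908 i$)
$\sqrt{b + \frac{1}{f{\left(-148 \right)} + 10994}} = \sqrt{i \sqrt{1437} + \frac{1}{-14 + 10994}} = \sqrt{i \sqrt{1437} + \frac{1}{10980}} = \sqrt{\frac{1}{10980} + i \sqrt{1437}}$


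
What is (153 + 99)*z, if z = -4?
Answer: -1008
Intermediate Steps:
(153 + 99)*z = (153 + 99)*(-4) = 252*(-4) = -1008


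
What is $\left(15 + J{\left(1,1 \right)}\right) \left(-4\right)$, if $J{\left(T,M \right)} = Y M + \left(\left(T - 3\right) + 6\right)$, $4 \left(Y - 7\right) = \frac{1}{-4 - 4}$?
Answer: $- \frac{831}{8} \approx -103.88$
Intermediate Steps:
$Y = \frac{223}{32}$ ($Y = 7 + \frac{1}{4 \left(-4 - 4\right)} = 7 + \frac{1}{4 \left(-8\right)} = 7 + \frac{1}{4} \left(- \frac{1}{8}\right) = 7 - \frac{1}{32} = \frac{223}{32} \approx 6.9688$)
$J{\left(T,M \right)} = 3 + T + \frac{223 M}{32}$ ($J{\left(T,M \right)} = \frac{223 M}{32} + \left(\left(T - 3\right) + 6\right) = \frac{223 M}{32} + \left(\left(-3 + T\right) + 6\right) = \frac{223 M}{32} + \left(3 + T\right) = 3 + T + \frac{223 M}{32}$)
$\left(15 + J{\left(1,1 \right)}\right) \left(-4\right) = \left(15 + \left(3 + 1 + \frac{223}{32} \cdot 1\right)\right) \left(-4\right) = \left(15 + \left(3 + 1 + \frac{223}{32}\right)\right) \left(-4\right) = \left(15 + \frac{351}{32}\right) \left(-4\right) = \frac{831}{32} \left(-4\right) = - \frac{831}{8}$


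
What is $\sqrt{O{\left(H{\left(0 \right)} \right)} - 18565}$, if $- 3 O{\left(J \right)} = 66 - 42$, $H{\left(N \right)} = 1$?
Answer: $i \sqrt{18573} \approx 136.28 i$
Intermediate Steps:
$O{\left(J \right)} = -8$ ($O{\left(J \right)} = - \frac{66 - 42}{3} = \left(- \frac{1}{3}\right) 24 = -8$)
$\sqrt{O{\left(H{\left(0 \right)} \right)} - 18565} = \sqrt{-8 - 18565} = \sqrt{-18573} = i \sqrt{18573}$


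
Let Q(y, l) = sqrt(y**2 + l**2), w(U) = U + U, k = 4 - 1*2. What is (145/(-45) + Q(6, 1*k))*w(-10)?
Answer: 580/9 - 40*sqrt(10) ≈ -62.047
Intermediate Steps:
k = 2 (k = 4 - 2 = 2)
w(U) = 2*U
Q(y, l) = sqrt(l**2 + y**2)
(145/(-45) + Q(6, 1*k))*w(-10) = (145/(-45) + sqrt((1*2)**2 + 6**2))*(2*(-10)) = (145*(-1/45) + sqrt(2**2 + 36))*(-20) = (-29/9 + sqrt(4 + 36))*(-20) = (-29/9 + sqrt(40))*(-20) = (-29/9 + 2*sqrt(10))*(-20) = 580/9 - 40*sqrt(10)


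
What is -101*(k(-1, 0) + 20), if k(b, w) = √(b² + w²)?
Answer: -2121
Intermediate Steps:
-101*(k(-1, 0) + 20) = -101*(√((-1)² + 0²) + 20) = -101*(√(1 + 0) + 20) = -101*(√1 + 20) = -101*(1 + 20) = -101*21 = -2121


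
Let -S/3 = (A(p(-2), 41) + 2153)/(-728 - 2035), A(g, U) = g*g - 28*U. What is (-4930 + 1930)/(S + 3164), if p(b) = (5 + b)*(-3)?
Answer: -92100/97171 ≈ -0.94781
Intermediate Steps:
p(b) = -15 - 3*b
A(g, U) = g² - 28*U
S = 362/307 (S = -3*(((-15 - 3*(-2))² - 28*41) + 2153)/(-728 - 2035) = -3*(((-15 + 6)² - 1148) + 2153)/(-2763) = -3*(((-9)² - 1148) + 2153)*(-1)/2763 = -3*((81 - 1148) + 2153)*(-1)/2763 = -3*(-1067 + 2153)*(-1)/2763 = -3258*(-1)/2763 = -3*(-362/921) = 362/307 ≈ 1.1792)
(-4930 + 1930)/(S + 3164) = (-4930 + 1930)/(362/307 + 3164) = -3000/971710/307 = -3000*307/971710 = -92100/97171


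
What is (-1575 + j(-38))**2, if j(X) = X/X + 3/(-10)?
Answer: 247842049/100 ≈ 2.4784e+6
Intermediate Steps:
j(X) = 7/10 (j(X) = 1 + 3*(-1/10) = 1 - 3/10 = 7/10)
(-1575 + j(-38))**2 = (-1575 + 7/10)**2 = (-15743/10)**2 = 247842049/100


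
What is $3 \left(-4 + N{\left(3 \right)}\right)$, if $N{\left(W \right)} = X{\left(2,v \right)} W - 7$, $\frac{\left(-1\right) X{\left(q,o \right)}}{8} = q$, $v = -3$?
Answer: $-177$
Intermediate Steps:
$X{\left(q,o \right)} = - 8 q$
$N{\left(W \right)} = -7 - 16 W$ ($N{\left(W \right)} = \left(-8\right) 2 W - 7 = - 16 W - 7 = -7 - 16 W$)
$3 \left(-4 + N{\left(3 \right)}\right) = 3 \left(-4 - 55\right) = 3 \left(-59\right) = -177$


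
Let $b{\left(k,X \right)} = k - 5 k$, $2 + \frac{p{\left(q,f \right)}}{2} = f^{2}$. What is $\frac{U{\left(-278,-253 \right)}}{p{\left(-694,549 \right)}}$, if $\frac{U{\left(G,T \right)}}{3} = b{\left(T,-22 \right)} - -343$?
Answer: $\frac{4065}{602798} \approx 0.0067436$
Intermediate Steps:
$p{\left(q,f \right)} = -4 + 2 f^{2}$
$b{\left(k,X \right)} = - 4 k$
$U{\left(G,T \right)} = 1029 - 12 T$ ($U{\left(G,T \right)} = 3 \left(- 4 T - -343\right) = 3 \left(- 4 T + 343\right) = 3 \left(343 - 4 T\right) = 1029 - 12 T$)
$\frac{U{\left(-278,-253 \right)}}{p{\left(-694,549 \right)}} = \frac{1029 - -3036}{-4 + 2 \cdot 549^{2}} = \frac{1029 + 3036}{-4 + 2 \cdot 301401} = \frac{4065}{-4 + 602802} = \frac{4065}{602798}$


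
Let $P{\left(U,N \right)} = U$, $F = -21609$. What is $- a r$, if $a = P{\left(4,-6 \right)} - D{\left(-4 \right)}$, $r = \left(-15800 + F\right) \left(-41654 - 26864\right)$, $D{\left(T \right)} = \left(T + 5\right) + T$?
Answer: $-17942329034$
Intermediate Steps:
$D{\left(T \right)} = 5 + 2 T$ ($D{\left(T \right)} = \left(5 + T\right) + T = 5 + 2 T$)
$r = 2563189862$ ($r = \left(-15800 - 21609\right) \left(-41654 - 26864\right) = \left(-37409\right) \left(-68518\right) = 2563189862$)
$a = 7$ ($a = 4 - \left(5 + 2 \left(-4\right)\right) = 4 - \left(5 - 8\right) = 4 - -3 = 4 + 3 = 7$)
$- a r = - 7 \cdot 2563189862 = \left(-1\right) 17942329034 = -17942329034$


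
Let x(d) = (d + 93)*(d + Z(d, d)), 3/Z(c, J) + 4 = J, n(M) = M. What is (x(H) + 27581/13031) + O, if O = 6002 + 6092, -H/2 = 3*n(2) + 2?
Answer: 2828395899/260620 ≈ 10853.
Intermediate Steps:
Z(c, J) = 3/(-4 + J)
H = -16 (H = -2*(3*2 + 2) = -2*(6 + 2) = -2*8 = -16)
x(d) = (93 + d)*(d + 3/(-4 + d)) (x(d) = (d + 93)*(d + 3/(-4 + d)) = (93 + d)*(d + 3/(-4 + d)))
O = 12094
(x(H) + 27581/13031) + O = ((279 + 3*(-16) - 16*(-4 - 16)*(93 - 16))/(-4 - 16) + 27581/13031) + 12094 = ((279 - 48 - 16*(-20)*77)/(-20) + 27581*(1/13031)) + 12094 = (-(279 - 48 + 24640)/20 + 27581/13031) + 12094 = (-1/20*24871 + 27581/13031) + 12094 = (-24871/20 + 27581/13031) + 12094 = -323542381/260620 + 12094 = 2828395899/260620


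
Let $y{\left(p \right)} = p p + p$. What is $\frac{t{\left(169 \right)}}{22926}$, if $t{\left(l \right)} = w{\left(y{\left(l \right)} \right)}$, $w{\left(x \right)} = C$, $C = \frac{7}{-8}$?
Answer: $- \frac{7}{183408} \approx -3.8166 \cdot 10^{-5}$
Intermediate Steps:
$y{\left(p \right)} = p + p^{2}$ ($y{\left(p \right)} = p^{2} + p = p + p^{2}$)
$C = - \frac{7}{8}$ ($C = 7 \left(- \frac{1}{8}\right) = - \frac{7}{8} \approx -0.875$)
$w{\left(x \right)} = - \frac{7}{8}$
$t{\left(l \right)} = - \frac{7}{8}$
$\frac{t{\left(169 \right)}}{22926} = - \frac{7}{8 \cdot 22926} = \left(- \frac{7}{8}\right) \frac{1}{22926} = - \frac{7}{183408}$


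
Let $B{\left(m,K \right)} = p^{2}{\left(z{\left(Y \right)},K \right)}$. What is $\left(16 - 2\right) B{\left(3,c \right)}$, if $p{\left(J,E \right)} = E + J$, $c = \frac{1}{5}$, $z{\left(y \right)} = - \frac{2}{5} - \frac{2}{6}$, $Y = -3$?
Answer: $\frac{896}{225} \approx 3.9822$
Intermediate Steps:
$z{\left(y \right)} = - \frac{11}{15}$ ($z{\left(y \right)} = \left(-2\right) \frac{1}{5} - \frac{1}{3} = - \frac{2}{5} - \frac{1}{3} = - \frac{11}{15}$)
$c = \frac{1}{5} \approx 0.2$
$B{\left(m,K \right)} = \left(- \frac{11}{15} + K\right)^{2}$ ($B{\left(m,K \right)} = \left(K - \frac{11}{15}\right)^{2} = \left(- \frac{11}{15} + K\right)^{2}$)
$\left(16 - 2\right) B{\left(3,c \right)} = \left(16 - 2\right) \frac{\left(-11 + 15 \cdot \frac{1}{5}\right)^{2}}{225} = 14 \frac{\left(-11 + 3\right)^{2}}{225} = 14 \frac{\left(-8\right)^{2}}{225} = 14 \cdot \frac{1}{225} \cdot 64 = 14 \cdot \frac{64}{225} = \frac{896}{225}$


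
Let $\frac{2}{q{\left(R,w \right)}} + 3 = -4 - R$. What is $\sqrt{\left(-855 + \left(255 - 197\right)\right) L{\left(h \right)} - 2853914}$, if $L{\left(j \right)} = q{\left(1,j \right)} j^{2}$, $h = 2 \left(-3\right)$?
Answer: $i \sqrt{2846741} \approx 1687.2 i$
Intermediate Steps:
$q{\left(R,w \right)} = \frac{2}{-7 - R}$ ($q{\left(R,w \right)} = \frac{2}{-3 - \left(4 + R\right)} = \frac{2}{-7 - R}$)
$h = -6$
$L{\left(j \right)} = - \frac{j^{2}}{4}$ ($L{\left(j \right)} = - \frac{2}{7 + 1} j^{2} = - \frac{2}{8} j^{2} = \left(-2\right) \frac{1}{8} j^{2} = - \frac{j^{2}}{4}$)
$\sqrt{\left(-855 + \left(255 - 197\right)\right) L{\left(h \right)} - 2853914} = \sqrt{\left(-855 + \left(255 - 197\right)\right) \left(- \frac{\left(-6\right)^{2}}{4}\right) - 2853914} = \sqrt{\left(-855 + \left(255 - 197\right)\right) \left(\left(- \frac{1}{4}\right) 36\right) - 2853914} = \sqrt{\left(-855 + 58\right) \left(-9\right) - 2853914} = \sqrt{\left(-797\right) \left(-9\right) - 2853914} = \sqrt{7173 - 2853914} = \sqrt{-2846741} = i \sqrt{2846741}$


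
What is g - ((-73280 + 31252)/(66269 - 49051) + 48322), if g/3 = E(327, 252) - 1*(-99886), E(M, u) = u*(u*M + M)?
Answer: 540610543962/8609 ≈ 6.2796e+7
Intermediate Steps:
E(M, u) = u*(M + M*u) (E(M, u) = u*(M*u + M) = u*(M + M*u))
g = 62844294 (g = 3*(327*252*(1 + 252) - 1*(-99886)) = 3*(327*252*253 + 99886) = 3*(20848212 + 99886) = 3*20948098 = 62844294)
g - ((-73280 + 31252)/(66269 - 49051) + 48322) = 62844294 - ((-73280 + 31252)/(66269 - 49051) + 48322) = 62844294 - (-42028/17218 + 48322) = 62844294 - (-42028*1/17218 + 48322) = 62844294 - (-21014/8609 + 48322) = 62844294 - 1*415983084/8609 = 62844294 - 415983084/8609 = 540610543962/8609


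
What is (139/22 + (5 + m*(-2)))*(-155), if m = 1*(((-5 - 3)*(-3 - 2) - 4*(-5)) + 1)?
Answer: 377425/22 ≈ 17156.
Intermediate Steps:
m = 61 (m = 1*((-8*(-5) + 20) + 1) = 1*((40 + 20) + 1) = 1*(60 + 1) = 1*61 = 61)
(139/22 + (5 + m*(-2)))*(-155) = (139/22 + (5 + 61*(-2)))*(-155) = (139*(1/22) + (5 - 122))*(-155) = (139/22 - 117)*(-155) = -2435/22*(-155) = 377425/22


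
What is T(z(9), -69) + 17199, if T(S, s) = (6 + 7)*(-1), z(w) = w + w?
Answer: 17186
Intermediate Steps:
z(w) = 2*w
T(S, s) = -13 (T(S, s) = 13*(-1) = -13)
T(z(9), -69) + 17199 = -13 + 17199 = 17186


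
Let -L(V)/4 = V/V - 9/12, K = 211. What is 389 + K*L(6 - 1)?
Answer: 178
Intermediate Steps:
L(V) = -1 (L(V) = -4*(V/V - 9/12) = -4*(1 - 9*1/12) = -4*(1 - ¾) = -4*¼ = -1)
389 + K*L(6 - 1) = 389 + 211*(-1) = 389 - 211 = 178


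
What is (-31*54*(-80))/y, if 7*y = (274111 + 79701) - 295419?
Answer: 937440/58393 ≈ 16.054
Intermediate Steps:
y = 58393/7 (y = ((274111 + 79701) - 295419)/7 = (353812 - 295419)/7 = (1/7)*58393 = 58393/7 ≈ 8341.9)
(-31*54*(-80))/y = (-31*54*(-80))/(58393/7) = -1674*(-80)*(7/58393) = 133920*(7/58393) = 937440/58393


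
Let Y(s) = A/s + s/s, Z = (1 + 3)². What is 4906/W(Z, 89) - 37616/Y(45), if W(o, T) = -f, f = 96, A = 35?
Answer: -1018085/48 ≈ -21210.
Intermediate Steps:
Z = 16 (Z = 4² = 16)
W(o, T) = -96 (W(o, T) = -1*96 = -96)
Y(s) = 1 + 35/s (Y(s) = 35/s + s/s = 35/s + 1 = 1 + 35/s)
4906/W(Z, 89) - 37616/Y(45) = 4906/(-96) - 37616*45/(35 + 45) = 4906*(-1/96) - 37616/((1/45)*80) = -2453/48 - 37616/16/9 = -2453/48 - 37616*9/16 = -2453/48 - 21159 = -1018085/48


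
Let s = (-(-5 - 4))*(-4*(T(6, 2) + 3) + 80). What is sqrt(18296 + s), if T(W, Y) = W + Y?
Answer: 14*sqrt(95) ≈ 136.46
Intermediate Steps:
s = 324 (s = (-(-5 - 4))*(-4*((6 + 2) + 3) + 80) = (-1*(-9))*(-4*(8 + 3) + 80) = 9*(-4*11 + 80) = 9*(-44 + 80) = 9*36 = 324)
sqrt(18296 + s) = sqrt(18296 + 324) = sqrt(18620) = 14*sqrt(95)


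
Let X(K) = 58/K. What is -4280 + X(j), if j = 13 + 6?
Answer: -81262/19 ≈ -4276.9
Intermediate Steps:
j = 19
-4280 + X(j) = -4280 + 58/19 = -81262/19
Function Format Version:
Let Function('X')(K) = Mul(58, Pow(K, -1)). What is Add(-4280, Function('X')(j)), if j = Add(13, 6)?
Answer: Rational(-81262, 19) ≈ -4276.9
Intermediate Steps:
j = 19
Add(-4280, Function('X')(j)) = Add(-4280, Mul(58, Pow(19, -1))) = Add(-4280, Mul(58, Rational(1, 19))) = Add(-4280, Rational(58, 19)) = Rational(-81262, 19)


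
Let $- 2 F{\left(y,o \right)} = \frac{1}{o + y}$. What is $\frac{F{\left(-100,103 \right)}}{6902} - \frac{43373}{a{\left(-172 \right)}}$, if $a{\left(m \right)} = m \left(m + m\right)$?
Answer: $- \frac{449055461}{612566304} \approx -0.73307$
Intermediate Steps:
$F{\left(y,o \right)} = - \frac{1}{2 \left(o + y\right)}$
$a{\left(m \right)} = 2 m^{2}$ ($a{\left(m \right)} = m 2 m = 2 m^{2}$)
$\frac{F{\left(-100,103 \right)}}{6902} - \frac{43373}{a{\left(-172 \right)}} = \frac{\left(-1\right) \frac{1}{2 \cdot 103 + 2 \left(-100\right)}}{6902} - \frac{43373}{2 \left(-172\right)^{2}} = - \frac{1}{206 - 200} \cdot \frac{1}{6902} - \frac{43373}{2 \cdot 29584} = - \frac{1}{6} \cdot \frac{1}{6902} - \frac{43373}{59168} = \left(-1\right) \frac{1}{6} \cdot \frac{1}{6902} - \frac{43373}{59168} = \left(- \frac{1}{6}\right) \frac{1}{6902} - \frac{43373}{59168} = - \frac{1}{41412} - \frac{43373}{59168} = - \frac{449055461}{612566304}$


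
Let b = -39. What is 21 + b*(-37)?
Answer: 1464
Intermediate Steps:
21 + b*(-37) = 21 - 39*(-37) = 21 + 1443 = 1464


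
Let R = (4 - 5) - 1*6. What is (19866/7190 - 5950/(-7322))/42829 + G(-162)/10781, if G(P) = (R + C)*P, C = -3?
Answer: 130525317124654/868155585918065 ≈ 0.15035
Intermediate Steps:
R = -7 (R = -1 - 6 = -7)
G(P) = -10*P (G(P) = (-7 - 3)*P = -10*P)
(19866/7190 - 5950/(-7322))/42829 + G(-162)/10781 = (19866/7190 - 5950/(-7322))/42829 - 10*(-162)/10781 = (19866*(1/7190) - 5950*(-1/7322))*(1/42829) + 1620*(1/10781) = (9933/3595 + 425/523)*(1/42829) + 1620/10781 = (6722834/1880185)*(1/42829) + 1620/10781 = 6722834/80526443365 + 1620/10781 = 130525317124654/868155585918065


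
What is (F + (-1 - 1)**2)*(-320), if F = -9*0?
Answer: -1280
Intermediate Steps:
F = 0
(F + (-1 - 1)**2)*(-320) = (0 + (-1 - 1)**2)*(-320) = (0 + (-2)**2)*(-320) = (0 + 4)*(-320) = 4*(-320) = -1280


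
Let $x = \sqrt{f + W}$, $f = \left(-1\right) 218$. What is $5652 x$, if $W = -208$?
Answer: $5652 i \sqrt{426} \approx 1.1666 \cdot 10^{5} i$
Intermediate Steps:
$f = -218$
$x = i \sqrt{426}$ ($x = \sqrt{-218 - 208} = \sqrt{-426} = i \sqrt{426} \approx 20.64 i$)
$5652 x = 5652 i \sqrt{426}$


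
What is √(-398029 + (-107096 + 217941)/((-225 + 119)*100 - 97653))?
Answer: I*√4664399221534046/108253 ≈ 630.9*I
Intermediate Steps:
√(-398029 + (-107096 + 217941)/((-225 + 119)*100 - 97653)) = √(-398029 + 110845/(-106*100 - 97653)) = √(-398029 + 110845/(-10600 - 97653)) = √(-398029 + 110845/(-108253)) = √(-398029 + 110845*(-1/108253)) = √(-398029 - 110845/108253) = √(-43087944182/108253) = I*√4664399221534046/108253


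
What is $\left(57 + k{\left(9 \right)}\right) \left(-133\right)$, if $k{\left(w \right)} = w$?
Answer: $-8778$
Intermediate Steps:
$\left(57 + k{\left(9 \right)}\right) \left(-133\right) = \left(57 + 9\right) \left(-133\right) = 66 \left(-133\right) = -8778$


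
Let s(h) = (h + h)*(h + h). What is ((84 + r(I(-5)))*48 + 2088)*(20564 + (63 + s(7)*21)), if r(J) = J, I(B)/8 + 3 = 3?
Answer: 151427160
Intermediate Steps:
I(B) = 0 (I(B) = -24 + 8*3 = -24 + 24 = 0)
s(h) = 4*h² (s(h) = (2*h)*(2*h) = 4*h²)
((84 + r(I(-5)))*48 + 2088)*(20564 + (63 + s(7)*21)) = ((84 + 0)*48 + 2088)*(20564 + (63 + (4*7²)*21)) = (84*48 + 2088)*(20564 + (63 + (4*49)*21)) = (4032 + 2088)*(20564 + (63 + 196*21)) = 6120*(20564 + (63 + 4116)) = 6120*(20564 + 4179) = 6120*24743 = 151427160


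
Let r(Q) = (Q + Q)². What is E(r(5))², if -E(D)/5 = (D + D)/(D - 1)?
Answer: 1000000/9801 ≈ 102.03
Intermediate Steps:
r(Q) = 4*Q² (r(Q) = (2*Q)² = 4*Q²)
E(D) = -10*D/(-1 + D) (E(D) = -5*(D + D)/(D - 1) = -5*2*D/(-1 + D) = -10*D/(-1 + D))
E(r(5))² = (-10*4*5²/(-1 + 4*5²))² = (-10*4*25/(-1 + 4*25))² = (-10*100/(-1 + 100))² = (-10*100/99)² = (-10*100*1/99)² = (-1000/99)² = 1000000/9801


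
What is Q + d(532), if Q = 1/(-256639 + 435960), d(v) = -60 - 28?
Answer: -15780247/179321 ≈ -88.000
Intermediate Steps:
d(v) = -88
Q = 1/179321 ≈ 5.5766e-6
Q + d(532) = 1/179321 - 88 = -15780247/179321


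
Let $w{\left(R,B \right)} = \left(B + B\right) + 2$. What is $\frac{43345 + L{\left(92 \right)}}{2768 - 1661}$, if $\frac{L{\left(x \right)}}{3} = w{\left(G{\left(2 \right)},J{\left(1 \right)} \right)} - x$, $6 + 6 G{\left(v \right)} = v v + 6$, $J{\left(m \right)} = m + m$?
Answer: $\frac{43087}{1107} \approx 38.922$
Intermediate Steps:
$J{\left(m \right)} = 2 m$
$G{\left(v \right)} = \frac{v^{2}}{6}$ ($G{\left(v \right)} = -1 + \frac{v v + 6}{6} = -1 + \frac{v^{2} + 6}{6} = -1 + \frac{6 + v^{2}}{6} = -1 + \left(1 + \frac{v^{2}}{6}\right) = \frac{v^{2}}{6}$)
$w{\left(R,B \right)} = 2 + 2 B$ ($w{\left(R,B \right)} = 2 B + 2 = 2 + 2 B$)
$L{\left(x \right)} = 18 - 3 x$ ($L{\left(x \right)} = 3 \left(\left(2 + 2 \cdot 2 \cdot 1\right) - x\right) = 3 \left(\left(2 + 2 \cdot 2\right) - x\right) = 3 \left(\left(2 + 4\right) - x\right) = 3 \left(6 - x\right) = 18 - 3 x$)
$\frac{43345 + L{\left(92 \right)}}{2768 - 1661} = \frac{43345 + \left(18 - 276\right)}{2768 - 1661} = \frac{43345 + \left(18 - 276\right)}{1107} = \left(43345 - 258\right) \frac{1}{1107} = 43087 \cdot \frac{1}{1107} = \frac{43087}{1107}$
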